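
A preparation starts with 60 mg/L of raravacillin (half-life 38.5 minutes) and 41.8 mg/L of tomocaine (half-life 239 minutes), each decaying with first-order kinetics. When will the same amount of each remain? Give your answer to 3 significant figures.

Set 60·(1/2)^(t/38.5) = 41.8·(1/2)^(t/239).
Taking log₂: log₂(60/41.8) = t·(1/38.5 − 1/239).
log₂(1.4354) = 0.52146; 1/38.5 − 1/239 = 0.02179.
t = 0.52146 / 0.02179 ≈ 23.931 minutes.

23.9 minutes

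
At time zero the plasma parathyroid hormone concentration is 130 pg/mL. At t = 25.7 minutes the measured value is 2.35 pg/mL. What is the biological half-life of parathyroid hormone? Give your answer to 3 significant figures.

4.44 minutes

A/A₀ = 2.35/130 ≈ 0.018077.
n = log₂(55.319) ≈ 5.7897 half-lives elapsed in 25.7 minutes.
t½ = 25.7/5.7897 ≈ 4.4389 minutes.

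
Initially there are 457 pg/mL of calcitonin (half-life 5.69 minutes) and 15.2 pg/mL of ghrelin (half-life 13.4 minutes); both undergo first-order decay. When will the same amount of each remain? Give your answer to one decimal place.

Set 457·(1/2)^(t/5.69) = 15.2·(1/2)^(t/13.4).
Taking log₂: log₂(457/15.2) = t·(1/5.69 − 1/13.4).
log₂(30.066) = 4.9101; 1/5.69 − 1/13.4 = 0.10112.
t = 4.9101 / 0.10112 ≈ 48.557 minutes.

48.6 minutes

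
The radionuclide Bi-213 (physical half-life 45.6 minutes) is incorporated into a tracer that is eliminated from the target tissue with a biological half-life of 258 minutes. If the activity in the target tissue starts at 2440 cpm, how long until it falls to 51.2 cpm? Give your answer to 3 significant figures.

1/t_eff = 1/t_phys + 1/t_biol = 1/45.6 + 1/258 = 0.025806 per minute.
t_eff = 45.6 × 258 / (45.6 + 258) ≈ 38.751 minutes.
n = log₂(2440/51.2) ≈ 5.5746; t = 5.5746 × 38.751 ≈ 216.02 minutes.

216 minutes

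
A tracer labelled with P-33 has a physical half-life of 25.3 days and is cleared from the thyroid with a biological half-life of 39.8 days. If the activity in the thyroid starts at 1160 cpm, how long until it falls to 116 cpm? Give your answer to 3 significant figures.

51.4 days

1/t_eff = 1/t_phys + 1/t_biol = 1/25.3 + 1/39.8 = 0.064651 per day.
t_eff = 25.3 × 39.8 / (25.3 + 39.8) ≈ 15.468 days.
n = log₂(1160/116) ≈ 3.3219; t = 3.3219 × 15.468 ≈ 51.382 days.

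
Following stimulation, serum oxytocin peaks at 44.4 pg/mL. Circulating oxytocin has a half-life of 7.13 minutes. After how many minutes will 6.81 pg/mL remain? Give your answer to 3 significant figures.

19.3 minutes

Fraction remaining = 6.81/44.4 ≈ 0.15338.
n = log₂(44.4/6.81) = ln(6.5198)/ln 2 ≈ 2.7048 half-lives.
t = n × t½ = 2.7048 × 7.13 ≈ 19.285 minutes.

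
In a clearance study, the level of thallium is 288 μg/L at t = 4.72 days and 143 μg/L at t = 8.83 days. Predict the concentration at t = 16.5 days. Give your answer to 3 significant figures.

Over Δt = 8.83 − 4.72 = 4.11 days, the level fell by a factor of 288/143 ≈ 2.014.
n = log₂(2.014) ≈ 1.0101 half-lives, so t½ = 4.11/1.0101 ≈ 4.0691 days.
From t = 8.83 to t = 16.5: 143 × (1/2)^((16.5−8.83)/4.0691) ≈ 38.718 μg/L.

38.7 μg/L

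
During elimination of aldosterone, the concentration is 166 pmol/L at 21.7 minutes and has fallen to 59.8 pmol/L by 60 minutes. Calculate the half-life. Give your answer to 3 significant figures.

Over Δt = 60 − 21.7 = 38.3 minutes, the level fell by a factor of 166/59.8 ≈ 2.7759.
n = log₂(2.7759) ≈ 1.473 half-lives, so t½ = 38.3/1.473 ≈ 26.002 minutes.

26.0 minutes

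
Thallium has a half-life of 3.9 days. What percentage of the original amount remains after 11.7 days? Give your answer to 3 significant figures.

n = 11.7/3.9 ≈ 3 half-lives.
Fraction remaining = (1/2)^3 ≈ 0.125, i.e. 12.5%.

12.5%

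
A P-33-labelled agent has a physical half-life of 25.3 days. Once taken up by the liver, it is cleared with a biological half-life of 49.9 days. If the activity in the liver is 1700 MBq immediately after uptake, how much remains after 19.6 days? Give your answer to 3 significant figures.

757 MBq

1/t_eff = 1/t_phys + 1/t_biol = 1/25.3 + 1/49.9 = 0.059566 per day.
t_eff = 25.3 × 49.9 / (25.3 + 49.9) ≈ 16.788 days.
Remaining = 1700 × (1/2)^(19.6/16.788) = 1700 × (1/2)^1.1675 ≈ 756.83 MBq.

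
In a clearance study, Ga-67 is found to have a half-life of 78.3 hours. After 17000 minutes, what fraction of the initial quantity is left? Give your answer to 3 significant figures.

17000 minutes = 283.333 hours.
n = 283.333/78.3 ≈ 3.6186 half-lives.
Fraction remaining = (1/2)^3.6186 ≈ 0.081415.

0.0814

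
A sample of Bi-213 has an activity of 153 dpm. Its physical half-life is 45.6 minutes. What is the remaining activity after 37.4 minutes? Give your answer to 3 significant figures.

86.7 dpm

Number of half-lives: n = 37.4/45.6 ≈ 0.82018.
Remaining = 153 × (1/2)^0.82018 = 153 × 0.56637 ≈ 86.655 dpm.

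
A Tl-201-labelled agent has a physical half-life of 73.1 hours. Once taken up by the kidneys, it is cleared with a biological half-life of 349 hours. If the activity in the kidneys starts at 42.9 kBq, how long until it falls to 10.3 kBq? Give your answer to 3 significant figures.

124 hours

1/t_eff = 1/t_phys + 1/t_biol = 1/73.1 + 1/349 = 0.016545 per hour.
t_eff = 73.1 × 349 / (73.1 + 349) ≈ 60.44 hours.
n = log₂(42.9/10.3) ≈ 2.0583; t = 2.0583 × 60.44 ≈ 124.41 hours.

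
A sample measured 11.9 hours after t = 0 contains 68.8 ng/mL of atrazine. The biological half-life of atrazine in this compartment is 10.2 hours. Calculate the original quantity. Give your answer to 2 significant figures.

Number of half-lives elapsed: n = 11.9/10.2 ≈ 1.1667.
A₀ = A × 2^n = 68.8 × 2^1.1667 = 68.8 × 2.2449 ≈ 154.45 ng/mL.

150 ng/mL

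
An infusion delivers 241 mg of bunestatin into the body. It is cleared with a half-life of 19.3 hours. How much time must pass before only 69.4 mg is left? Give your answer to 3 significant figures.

Fraction remaining = 69.4/241 ≈ 0.28797.
n = log₂(241/69.4) = ln(3.4726)/ln 2 ≈ 1.796 half-lives.
t = n × t½ = 1.796 × 19.3 ≈ 34.663 hours.

34.7 hours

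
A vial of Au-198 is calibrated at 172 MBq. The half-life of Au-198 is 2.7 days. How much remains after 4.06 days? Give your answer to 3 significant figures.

60.7 MBq

Number of half-lives: n = 4.06/2.7 ≈ 1.5037.
Remaining = 172 × (1/2)^1.5037 = 172 × 0.35265 ≈ 60.655 MBq.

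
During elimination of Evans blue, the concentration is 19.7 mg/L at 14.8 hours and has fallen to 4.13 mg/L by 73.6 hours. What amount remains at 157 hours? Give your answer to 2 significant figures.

0.45 mg/L

Over Δt = 73.6 − 14.8 = 58.8 hours, the level fell by a factor of 19.7/4.13 ≈ 4.77.
n = log₂(4.77) ≈ 2.254 half-lives, so t½ = 58.8/2.254 ≈ 26.087 hours.
From t = 73.6 to t = 157: 4.13 × (1/2)^((157−73.6)/26.087) ≈ 0.45037 mg/L.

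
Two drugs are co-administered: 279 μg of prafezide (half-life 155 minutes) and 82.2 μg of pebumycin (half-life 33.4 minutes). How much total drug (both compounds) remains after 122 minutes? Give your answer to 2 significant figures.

170 μg

prafezide: 279 × (1/2)^(122/155) = 279 × (1/2)^0.7871 ≈ 161.68 μg.
pebumycin: 82.2 × (1/2)^(122/33.4) = 82.2 × (1/2)^3.6527 ≈ 6.5358 μg.
Total = 161.68 + 6.5358 ≈ 168.22 μg.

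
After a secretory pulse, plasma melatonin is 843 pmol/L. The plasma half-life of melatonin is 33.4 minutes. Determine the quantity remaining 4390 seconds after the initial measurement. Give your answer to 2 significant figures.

180 pmol/L

Convert the elapsed time: 4390 seconds = 73.1667 minutes.
Number of half-lives: n = 73.1667/33.4 ≈ 2.1906.
Remaining = 843 × (1/2)^2.1906 = 843 × 0.21906 ≈ 184.67 pmol/L.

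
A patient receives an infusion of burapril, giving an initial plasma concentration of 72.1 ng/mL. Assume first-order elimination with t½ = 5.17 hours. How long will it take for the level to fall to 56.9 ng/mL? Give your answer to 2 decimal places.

1.77 hours

Fraction remaining = 56.9/72.1 ≈ 0.78918.
n = log₂(72.1/56.9) = ln(1.2671)/ln 2 ≈ 0.34157 half-lives.
t = n × t½ = 0.34157 × 5.17 ≈ 1.7659 hours.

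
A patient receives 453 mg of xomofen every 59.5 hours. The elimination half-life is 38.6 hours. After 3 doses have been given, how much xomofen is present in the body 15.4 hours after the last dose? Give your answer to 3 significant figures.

502 mg

The 3 doses were given 134.4, 74.9, 15.4 hours ago.
Total = 453·(1/2)^(134.4/38.6) + 453·(1/2)^(74.9/38.6) + 453·(1/2)^(15.4/38.6)
      = 40.546 + 118.03 + 343.56 ≈ 502.13 mg.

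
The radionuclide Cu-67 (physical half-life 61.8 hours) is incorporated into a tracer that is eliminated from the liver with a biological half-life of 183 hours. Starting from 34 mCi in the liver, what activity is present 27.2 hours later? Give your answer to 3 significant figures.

1/t_eff = 1/t_phys + 1/t_biol = 1/61.8 + 1/183 = 0.021646 per hour.
t_eff = 61.8 × 183 / (61.8 + 183) ≈ 46.199 hours.
Remaining = 34 × (1/2)^(27.2/46.199) = 34 × (1/2)^0.58876 ≈ 22.607 mCi.

22.6 mCi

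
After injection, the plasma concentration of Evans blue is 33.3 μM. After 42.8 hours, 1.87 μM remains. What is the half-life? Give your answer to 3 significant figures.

A/A₀ = 1.87/33.3 ≈ 0.056156.
n = log₂(17.807) ≈ 4.1544 half-lives elapsed in 42.8 hours.
t½ = 42.8/4.1544 ≈ 10.302 hours.

10.3 hours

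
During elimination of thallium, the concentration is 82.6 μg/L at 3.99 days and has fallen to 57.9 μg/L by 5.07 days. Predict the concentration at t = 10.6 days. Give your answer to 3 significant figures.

Over Δt = 5.07 − 3.99 = 1.08 days, the level fell by a factor of 82.6/57.9 ≈ 1.4266.
n = log₂(1.4266) ≈ 0.51258 half-lives, so t½ = 1.08/0.51258 ≈ 2.107 days.
From t = 5.07 to t = 10.6: 57.9 × (1/2)^((10.6−5.07)/2.107) ≈ 9.3885 μg/L.

9.39 μg/L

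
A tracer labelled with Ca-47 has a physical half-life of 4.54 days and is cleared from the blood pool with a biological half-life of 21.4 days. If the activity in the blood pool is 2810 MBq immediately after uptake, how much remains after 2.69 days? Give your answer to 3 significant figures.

1710 MBq

1/t_eff = 1/t_phys + 1/t_biol = 1/4.54 + 1/21.4 = 0.26699 per day.
t_eff = 4.54 × 21.4 / (4.54 + 21.4) ≈ 3.7454 days.
Remaining = 2810 × (1/2)^(2.69/3.7454) = 2810 × (1/2)^0.71821 ≈ 1708.1 MBq.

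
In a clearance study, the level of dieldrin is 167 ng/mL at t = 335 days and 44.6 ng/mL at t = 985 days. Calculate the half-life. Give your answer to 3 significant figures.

341 days

Over Δt = 985 − 335 = 650 days, the level fell by a factor of 167/44.6 ≈ 3.7444.
n = log₂(3.7444) ≈ 1.9047 half-lives, so t½ = 650/1.9047 ≈ 341.26 days.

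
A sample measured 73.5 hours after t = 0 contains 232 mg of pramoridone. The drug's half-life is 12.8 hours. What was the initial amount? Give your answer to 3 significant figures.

12400 mg

Number of half-lives elapsed: n = 73.5/12.8 ≈ 5.7422.
A₀ = A × 2^n = 232 × 2^5.7422 = 232 × 53.527 ≈ 12418 mg.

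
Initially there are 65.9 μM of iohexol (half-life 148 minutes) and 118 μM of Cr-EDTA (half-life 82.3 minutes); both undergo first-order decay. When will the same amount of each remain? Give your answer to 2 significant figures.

Set 65.9·(1/2)^(t/148) = 118·(1/2)^(t/82.3).
Taking log₂: log₂(65.9/118) = t·(1/148 − 1/82.3).
log₂(0.55847) = -0.84044; 1/148 − 1/82.3 = -0.0053939.
t = -0.84044 / -0.0053939 ≈ 155.81 minutes.

160 minutes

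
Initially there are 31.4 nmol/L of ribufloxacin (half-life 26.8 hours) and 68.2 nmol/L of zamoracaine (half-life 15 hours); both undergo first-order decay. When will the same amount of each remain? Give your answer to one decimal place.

38.1 hours

Set 31.4·(1/2)^(t/26.8) = 68.2·(1/2)^(t/15).
Taking log₂: log₂(31.4/68.2) = t·(1/26.8 − 1/15).
log₂(0.46041) = -1.119; 1/26.8 − 1/15 = -0.029353.
t = -1.119 / -0.029353 ≈ 38.122 hours.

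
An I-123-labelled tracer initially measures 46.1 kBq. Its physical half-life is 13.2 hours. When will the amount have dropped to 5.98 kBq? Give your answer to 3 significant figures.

Fraction remaining = 5.98/46.1 ≈ 0.12972.
n = log₂(46.1/5.98) = ln(7.709)/ln 2 ≈ 2.9465 half-lives.
t = n × t½ = 2.9465 × 13.2 ≈ 38.894 hours.

38.9 hours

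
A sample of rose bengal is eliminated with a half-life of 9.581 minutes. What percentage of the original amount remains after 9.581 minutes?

n = 9.581/9.581 ≈ 1 half-life.
Fraction remaining = (1/2)^1 ≈ 0.5, i.e. 50%.

50%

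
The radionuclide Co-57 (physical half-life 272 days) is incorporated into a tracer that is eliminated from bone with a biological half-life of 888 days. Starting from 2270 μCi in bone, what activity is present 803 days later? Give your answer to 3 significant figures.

1/t_eff = 1/t_phys + 1/t_biol = 1/272 + 1/888 = 0.0048026 per day.
t_eff = 272 × 888 / (272 + 888) ≈ 208.22 days.
Remaining = 2270 × (1/2)^(803/208.22) = 2270 × (1/2)^3.8565 ≈ 156.71 μCi.

157 μCi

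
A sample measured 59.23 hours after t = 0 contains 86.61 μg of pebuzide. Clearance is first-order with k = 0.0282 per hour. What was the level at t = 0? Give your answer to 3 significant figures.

t½ = ln 2 / k = 0.69315 / 0.0282 ≈ 24.58 hours.
Number of half-lives elapsed: n = 59.23/24.58 ≈ 2.4097.
A₀ = A × 2^n = 86.61 × 2^2.4097 = 86.61 × 5.3137 ≈ 460.22 μg.

460 μg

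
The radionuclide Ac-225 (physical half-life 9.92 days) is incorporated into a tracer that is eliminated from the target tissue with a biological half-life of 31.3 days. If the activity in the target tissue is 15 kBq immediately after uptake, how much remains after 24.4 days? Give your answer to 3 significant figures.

1/t_eff = 1/t_phys + 1/t_biol = 1/9.92 + 1/31.3 = 0.13276 per day.
t_eff = 9.92 × 31.3 / (9.92 + 31.3) ≈ 7.5327 days.
Remaining = 15 × (1/2)^(24.4/7.5327) = 15 × (1/2)^3.2392 ≈ 1.5885 kBq.

1.59 kBq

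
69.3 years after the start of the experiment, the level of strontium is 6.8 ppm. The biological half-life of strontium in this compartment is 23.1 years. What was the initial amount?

54.4 ppm

Number of half-lives elapsed: n = 69.3/23.1 ≈ 3.
A₀ = A × 2^n = 6.8 × 2^3 = 6.8 × 8 ≈ 54.4 ppm.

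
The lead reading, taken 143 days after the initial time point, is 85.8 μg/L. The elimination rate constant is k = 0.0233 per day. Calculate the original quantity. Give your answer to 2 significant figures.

t½ = ln 2 / k = 0.69315 / 0.0233 ≈ 29.749 days.
Number of half-lives elapsed: n = 143/29.749 ≈ 4.8069.
A₀ = A × 2^n = 85.8 × 2^4.8069 = 85.8 × 27.991 ≈ 2401.7 μg/L.

2400 μg/L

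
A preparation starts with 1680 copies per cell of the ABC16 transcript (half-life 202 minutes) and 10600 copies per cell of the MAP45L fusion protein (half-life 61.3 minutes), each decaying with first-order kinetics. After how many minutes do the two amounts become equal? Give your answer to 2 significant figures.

Set 1680·(1/2)^(t/202) = 10600·(1/2)^(t/61.3).
Taking log₂: log₂(1680/10600) = t·(1/202 − 1/61.3).
log₂(0.15849) = -2.6575; 1/202 − 1/61.3 = -0.011363.
t = -2.6575 / -0.011363 ≈ 233.88 minutes.

230 minutes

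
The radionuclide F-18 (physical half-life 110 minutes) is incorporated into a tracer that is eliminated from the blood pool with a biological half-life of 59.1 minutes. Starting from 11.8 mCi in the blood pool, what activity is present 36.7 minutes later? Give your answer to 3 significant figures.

6.09 mCi

1/t_eff = 1/t_phys + 1/t_biol = 1/110 + 1/59.1 = 0.026011 per minute.
t_eff = 110 × 59.1 / (110 + 59.1) ≈ 38.445 minutes.
Remaining = 11.8 × (1/2)^(36.7/38.445) = 11.8 × (1/2)^0.95462 ≈ 6.0885 mCi.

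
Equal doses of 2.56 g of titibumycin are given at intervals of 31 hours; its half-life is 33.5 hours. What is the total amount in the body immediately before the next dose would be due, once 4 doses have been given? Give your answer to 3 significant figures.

2.63 g

The 4 doses were given 124, 93, 62, 31 hours ago.
Total = 2.56·(1/2)^(124/33.5) + 2.56·(1/2)^(93/33.5) + 2.56·(1/2)^(62/33.5) + 2.56·(1/2)^(31/33.5)
      = 0.19678 + 0.37372 + 0.70976 + 1.348 ≈ 2.6282 g.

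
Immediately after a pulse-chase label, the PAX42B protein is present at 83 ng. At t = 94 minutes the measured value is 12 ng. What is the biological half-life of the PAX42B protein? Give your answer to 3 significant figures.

33.7 minutes

A/A₀ = 12/83 ≈ 0.14458.
n = log₂(6.9167) ≈ 2.7901 half-lives elapsed in 94 minutes.
t½ = 94/2.7901 ≈ 33.691 minutes.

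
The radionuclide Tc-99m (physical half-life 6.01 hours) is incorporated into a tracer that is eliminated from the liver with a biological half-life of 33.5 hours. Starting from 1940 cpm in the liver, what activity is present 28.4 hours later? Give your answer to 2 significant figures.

1/t_eff = 1/t_phys + 1/t_biol = 1/6.01 + 1/33.5 = 0.19624 per hour.
t_eff = 6.01 × 33.5 / (6.01 + 33.5) ≈ 5.0958 hours.
Remaining = 1940 × (1/2)^(28.4/5.0958) = 1940 × (1/2)^5.5732 ≈ 40.747 cpm.

41 cpm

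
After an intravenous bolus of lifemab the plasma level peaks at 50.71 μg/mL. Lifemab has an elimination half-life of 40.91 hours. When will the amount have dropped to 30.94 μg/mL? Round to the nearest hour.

Fraction remaining = 30.94/50.71 ≈ 0.61014.
n = log₂(50.71/30.94) = ln(1.639)/ln 2 ≈ 0.7128 half-lives.
t = n × t½ = 0.7128 × 40.91 ≈ 29.161 hours.

29 hours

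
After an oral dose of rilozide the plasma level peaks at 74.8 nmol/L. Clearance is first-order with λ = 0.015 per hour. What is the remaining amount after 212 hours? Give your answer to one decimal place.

3.1 nmol/L

t½ = ln 2 / λ = 0.69315 / 0.015 ≈ 46.21 hours.
Number of half-lives: n = 212/46.21 ≈ 4.5878.
Remaining = 74.8 × (1/2)^4.5878 = 74.8 × 0.041586 ≈ 3.1106 nmol/L.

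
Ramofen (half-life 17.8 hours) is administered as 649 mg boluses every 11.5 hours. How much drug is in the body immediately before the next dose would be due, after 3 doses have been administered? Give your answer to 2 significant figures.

The 3 doses were given 34.5, 23, 11.5 hours ago.
Total = 649·(1/2)^(34.5/17.8) + 649·(1/2)^(23/17.8) + 649·(1/2)^(11.5/17.8)
      = 169.35 + 265.02 + 414.72 ≈ 849.09 mg.

850 mg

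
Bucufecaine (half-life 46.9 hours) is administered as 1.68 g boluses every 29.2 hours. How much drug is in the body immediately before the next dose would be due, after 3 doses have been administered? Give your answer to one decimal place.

2.3 g

The 3 doses were given 87.6, 58.4, 29.2 hours ago.
Total = 1.68·(1/2)^(87.6/46.9) + 1.68·(1/2)^(58.4/46.9) + 1.68·(1/2)^(29.2/46.9)
      = 0.4603 + 0.70871 + 1.0912 ≈ 2.2602 g.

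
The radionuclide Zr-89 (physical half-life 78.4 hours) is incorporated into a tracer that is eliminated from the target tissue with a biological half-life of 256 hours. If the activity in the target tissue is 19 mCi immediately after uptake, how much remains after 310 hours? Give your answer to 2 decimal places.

0.53 mCi

1/t_eff = 1/t_phys + 1/t_biol = 1/78.4 + 1/256 = 0.016661 per hour.
t_eff = 78.4 × 256 / (78.4 + 256) ≈ 60.019 hours.
Remaining = 19 × (1/2)^(310/60.019) = 19 × (1/2)^5.165 ≈ 0.52958 mCi.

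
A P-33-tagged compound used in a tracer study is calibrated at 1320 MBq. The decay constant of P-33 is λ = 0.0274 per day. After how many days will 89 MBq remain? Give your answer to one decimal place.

t½ = ln 2 / λ = 0.69315 / 0.0274 ≈ 25.297 days.
Fraction remaining = 89/1320 ≈ 0.067424.
n = log₂(1320/89) = ln(14.831)/ln 2 ≈ 3.8906 half-lives.
t = n × t½ = 3.8906 × 25.297 ≈ 98.422 days.

98.4 days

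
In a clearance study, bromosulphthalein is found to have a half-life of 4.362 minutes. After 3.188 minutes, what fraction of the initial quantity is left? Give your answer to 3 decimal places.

0.603

n = 3.188/4.362 ≈ 0.73086 half-lives.
Fraction remaining = (1/2)^0.73086 ≈ 0.60255.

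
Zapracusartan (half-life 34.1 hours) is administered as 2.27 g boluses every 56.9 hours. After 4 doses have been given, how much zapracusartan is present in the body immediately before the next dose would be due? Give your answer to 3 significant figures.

The 4 doses were given 227.6, 170.7, 113.8, 56.9 hours ago.
Total = 2.27·(1/2)^(227.6/34.1) + 2.27·(1/2)^(170.7/34.1) + 2.27·(1/2)^(113.8/34.1) + 2.27·(1/2)^(56.9/34.1)
      = 0.022223 + 0.07065 + 0.2246 + 0.71404 ≈ 1.0315 g.

1.03 g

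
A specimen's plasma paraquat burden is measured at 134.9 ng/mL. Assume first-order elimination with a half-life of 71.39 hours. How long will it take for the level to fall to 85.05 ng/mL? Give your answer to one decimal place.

47.5 hours

Fraction remaining = 85.05/134.9 ≈ 0.63047.
n = log₂(134.9/85.05) = ln(1.5861)/ln 2 ≈ 0.66551 half-lives.
t = n × t½ = 0.66551 × 71.39 ≈ 47.511 hours.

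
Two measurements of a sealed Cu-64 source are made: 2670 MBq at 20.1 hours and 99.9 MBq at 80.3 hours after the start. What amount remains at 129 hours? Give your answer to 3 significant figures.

7.00 MBq

Over Δt = 80.3 − 20.1 = 60.2 hours, the level fell by a factor of 2670/99.9 ≈ 26.727.
n = log₂(26.727) ≈ 4.7402 half-lives, so t½ = 60.2/4.7402 ≈ 12.7 hours.
From t = 80.3 to t = 129: 99.9 × (1/2)^((129−80.3)/12.7) ≈ 7.0018 MBq.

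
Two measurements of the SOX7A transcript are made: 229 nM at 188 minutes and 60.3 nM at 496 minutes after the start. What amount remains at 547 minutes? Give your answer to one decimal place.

Over Δt = 496 − 188 = 308 minutes, the level fell by a factor of 229/60.3 ≈ 3.7977.
n = log₂(3.7977) ≈ 1.9251 half-lives, so t½ = 308/1.9251 ≈ 159.99 minutes.
From t = 496 to t = 547: 60.3 × (1/2)^((547−496)/159.99) ≈ 48.346 nM.

48.3 nM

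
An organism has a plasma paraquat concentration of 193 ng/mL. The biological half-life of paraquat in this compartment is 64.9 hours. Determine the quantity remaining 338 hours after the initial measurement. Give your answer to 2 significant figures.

Number of half-lives: n = 338/64.9 ≈ 5.208.
Remaining = 193 × (1/2)^5.208 = 193 × 0.027054 ≈ 5.2214 ng/mL.

5.2 ng/mL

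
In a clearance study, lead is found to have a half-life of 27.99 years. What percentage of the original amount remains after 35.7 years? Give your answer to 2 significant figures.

41%

n = 35.7/27.99 ≈ 1.2755 half-lives.
Fraction remaining = (1/2)^1.2755 ≈ 0.41309, i.e. 41.309%.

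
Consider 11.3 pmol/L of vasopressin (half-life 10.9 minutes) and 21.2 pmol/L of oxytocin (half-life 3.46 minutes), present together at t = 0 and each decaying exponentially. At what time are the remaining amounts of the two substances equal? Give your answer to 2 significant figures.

Set 11.3·(1/2)^(t/10.9) = 21.2·(1/2)^(t/3.46).
Taking log₂: log₂(11.3/21.2) = t·(1/10.9 − 1/3.46).
log₂(0.53302) = -0.90774; 1/10.9 − 1/3.46 = -0.19727.
t = -0.90774 / -0.19727 ≈ 4.6014 minutes.

4.6 minutes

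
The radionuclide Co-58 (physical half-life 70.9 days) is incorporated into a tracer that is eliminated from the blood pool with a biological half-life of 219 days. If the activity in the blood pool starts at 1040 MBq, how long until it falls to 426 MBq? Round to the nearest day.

1/t_eff = 1/t_phys + 1/t_biol = 1/70.9 + 1/219 = 0.018671 per day.
t_eff = 70.9 × 219 / (70.9 + 219) ≈ 53.56 days.
n = log₂(1040/426) ≈ 1.2877; t = 1.2877 × 53.56 ≈ 68.967 days.

69 days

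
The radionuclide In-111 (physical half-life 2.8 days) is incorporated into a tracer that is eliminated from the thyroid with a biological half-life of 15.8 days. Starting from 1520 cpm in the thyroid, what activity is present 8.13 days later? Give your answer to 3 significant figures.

1/t_eff = 1/t_phys + 1/t_biol = 1/2.8 + 1/15.8 = 0.42043 per day.
t_eff = 2.8 × 15.8 / (2.8 + 15.8) ≈ 2.3785 days.
Remaining = 1520 × (1/2)^(8.13/2.3785) = 1520 × (1/2)^3.4181 ≈ 142.2 cpm.

142 cpm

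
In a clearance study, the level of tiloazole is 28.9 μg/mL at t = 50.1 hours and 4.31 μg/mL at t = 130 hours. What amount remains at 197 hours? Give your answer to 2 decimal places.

0.87 μg/mL

Over Δt = 130 − 50.1 = 79.9 hours, the level fell by a factor of 28.9/4.31 ≈ 6.7053.
n = log₂(6.7053) ≈ 2.7453 half-lives, so t½ = 79.9/2.7453 ≈ 29.104 hours.
From t = 130 to t = 197: 4.31 × (1/2)^((197−130)/29.104) ≈ 0.87394 μg/mL.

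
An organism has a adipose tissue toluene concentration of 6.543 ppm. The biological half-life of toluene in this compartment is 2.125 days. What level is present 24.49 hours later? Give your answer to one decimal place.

Convert the elapsed time: 24.49 hours = 1.02042 days.
Number of half-lives: n = 1.02042/2.125 ≈ 0.4802.
Remaining = 6.543 × (1/2)^0.4802 = 6.543 × 0.71688 ≈ 4.6905 ppm.

4.7 ppm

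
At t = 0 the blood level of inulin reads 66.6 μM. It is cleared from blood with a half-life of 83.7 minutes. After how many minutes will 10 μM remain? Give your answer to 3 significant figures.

229 minutes

Fraction remaining = 10/66.6 ≈ 0.15015.
n = log₂(66.6/10) = ln(6.66)/ln 2 ≈ 2.7355 half-lives.
t = n × t½ = 2.7355 × 83.7 ≈ 228.96 minutes.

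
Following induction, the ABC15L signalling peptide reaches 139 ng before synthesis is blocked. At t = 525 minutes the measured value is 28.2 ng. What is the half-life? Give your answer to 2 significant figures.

230 minutes

A/A₀ = 28.2/139 ≈ 0.20288.
n = log₂(4.9291) ≈ 2.3013 half-lives elapsed in 525 minutes.
t½ = 525/2.3013 ≈ 228.13 minutes.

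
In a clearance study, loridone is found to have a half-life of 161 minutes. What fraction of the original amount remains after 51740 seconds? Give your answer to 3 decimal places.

51740 seconds = 862.333 minutes.
n = 862.333/161 ≈ 5.3561 half-lives.
Fraction remaining = (1/2)^5.3561 ≈ 0.024415.

0.024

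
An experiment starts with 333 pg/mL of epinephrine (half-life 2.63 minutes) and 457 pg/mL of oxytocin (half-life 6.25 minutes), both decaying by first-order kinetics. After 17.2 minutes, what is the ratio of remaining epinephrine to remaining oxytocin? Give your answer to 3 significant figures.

0.0528

epinephrine: 333 × (1/2)^(17.2/2.63) = 333 × (1/2)^6.5399 ≈ 3.5787 pg/mL.
oxytocin: 457 × (1/2)^(17.2/6.25) = 457 × (1/2)^2.752 ≈ 67.839 pg/mL.
Ratio ≈ 3.5787 / 67.839 ≈ 0.052753.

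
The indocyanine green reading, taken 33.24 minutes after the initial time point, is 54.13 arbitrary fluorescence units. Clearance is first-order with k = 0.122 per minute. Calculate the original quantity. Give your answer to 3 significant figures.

3120 arbitrary fluorescence units

t½ = ln 2 / k = 0.69315 / 0.122 ≈ 5.6815 minutes.
Number of half-lives elapsed: n = 33.24/5.6815 ≈ 5.8505.
A₀ = A × 2^n = 54.13 × 2^5.8505 = 54.13 × 57.701 ≈ 3123.4 arbitrary fluorescence units.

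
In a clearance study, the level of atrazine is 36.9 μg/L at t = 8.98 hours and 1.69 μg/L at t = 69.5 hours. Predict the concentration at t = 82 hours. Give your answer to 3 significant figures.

0.894 μg/L

Over Δt = 69.5 − 8.98 = 60.52 hours, the level fell by a factor of 36.9/1.69 ≈ 21.834.
n = log₂(21.834) ≈ 4.4485 half-lives, so t½ = 60.52/4.4485 ≈ 13.605 hours.
From t = 69.5 to t = 82: 1.69 × (1/2)^((82−69.5)/13.605) ≈ 0.89392 μg/L.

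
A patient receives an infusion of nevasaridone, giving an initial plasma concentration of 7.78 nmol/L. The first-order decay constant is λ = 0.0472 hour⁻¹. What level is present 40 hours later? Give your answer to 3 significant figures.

1.18 nmol/L

t½ = ln 2 / λ = 0.69315 / 0.0472 ≈ 14.685 hours.
Number of half-lives: n = 40/14.685 ≈ 2.7238.
Remaining = 7.78 × (1/2)^2.7238 = 7.78 × 0.15137 ≈ 1.1777 nmol/L.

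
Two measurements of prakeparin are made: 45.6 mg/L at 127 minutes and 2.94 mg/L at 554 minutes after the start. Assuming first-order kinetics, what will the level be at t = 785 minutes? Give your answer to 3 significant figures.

0.667 mg/L

Over Δt = 554 − 127 = 427 minutes, the level fell by a factor of 45.6/2.94 ≈ 15.51.
n = log₂(15.51) ≈ 3.9551 half-lives, so t½ = 427/3.9551 ≈ 107.96 minutes.
From t = 554 to t = 785: 2.94 × (1/2)^((785−554)/107.96) ≈ 0.66718 mg/L.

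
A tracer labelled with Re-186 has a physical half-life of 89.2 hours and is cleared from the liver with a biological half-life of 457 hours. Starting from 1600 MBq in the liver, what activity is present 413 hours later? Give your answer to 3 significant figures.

34.5 MBq

1/t_eff = 1/t_phys + 1/t_biol = 1/89.2 + 1/457 = 0.013399 per hour.
t_eff = 89.2 × 457 / (89.2 + 457) ≈ 74.633 hours.
Remaining = 1600 × (1/2)^(413/74.633) = 1600 × (1/2)^5.5338 ≈ 34.537 MBq.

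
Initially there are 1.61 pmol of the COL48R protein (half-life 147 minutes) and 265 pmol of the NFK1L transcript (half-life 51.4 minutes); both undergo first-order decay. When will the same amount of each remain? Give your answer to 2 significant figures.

580 minutes

Set 1.61·(1/2)^(t/147) = 265·(1/2)^(t/51.4).
Taking log₂: log₂(1.61/265) = t·(1/147 − 1/51.4).
log₂(0.0060755) = -7.3628; 1/147 − 1/51.4 = -0.012653.
t = -7.3628 / -0.012653 ≈ 581.92 minutes.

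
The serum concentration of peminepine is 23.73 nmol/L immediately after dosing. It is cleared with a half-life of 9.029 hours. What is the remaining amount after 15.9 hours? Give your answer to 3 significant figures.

Number of half-lives: n = 15.9/9.029 ≈ 1.761.
Remaining = 23.73 × (1/2)^1.761 = 23.73 × 0.29505 ≈ 7.0014 nmol/L.

7.00 nmol/L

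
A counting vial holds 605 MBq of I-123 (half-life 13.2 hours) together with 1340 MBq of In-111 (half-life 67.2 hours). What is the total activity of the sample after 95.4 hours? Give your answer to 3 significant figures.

I-123: 605 × (1/2)^(95.4/13.2) = 605 × (1/2)^7.2273 ≈ 4.0377 MBq.
In-111: 1340 × (1/2)^(95.4/67.2) = 1340 × (1/2)^1.4196 ≈ 500.9 MBq.
Total = 4.0377 + 500.9 ≈ 504.94 MBq.

505 MBq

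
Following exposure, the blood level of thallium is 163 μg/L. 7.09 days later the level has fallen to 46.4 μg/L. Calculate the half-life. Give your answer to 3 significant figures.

3.91 days

A/A₀ = 46.4/163 ≈ 0.28466.
n = log₂(3.5129) ≈ 1.8127 half-lives elapsed in 7.09 days.
t½ = 7.09/1.8127 ≈ 3.9113 days.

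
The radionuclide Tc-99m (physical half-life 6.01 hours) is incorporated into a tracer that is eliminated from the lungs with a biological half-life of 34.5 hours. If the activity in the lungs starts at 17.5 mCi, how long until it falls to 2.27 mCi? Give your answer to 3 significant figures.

1/t_eff = 1/t_phys + 1/t_biol = 1/6.01 + 1/34.5 = 0.19537 per hour.
t_eff = 6.01 × 34.5 / (6.01 + 34.5) ≈ 5.1184 hours.
n = log₂(17.5/2.27) ≈ 2.9466; t = 2.9466 × 5.1184 ≈ 15.082 hours.

15.1 hours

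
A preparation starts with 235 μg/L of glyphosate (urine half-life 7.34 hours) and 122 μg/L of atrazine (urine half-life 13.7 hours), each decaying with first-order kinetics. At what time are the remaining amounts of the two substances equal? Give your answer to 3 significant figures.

15.0 hours

Set 235·(1/2)^(t/7.34) = 122·(1/2)^(t/13.7).
Taking log₂: log₂(235/122) = t·(1/7.34 − 1/13.7).
log₂(1.9262) = 0.94578; 1/7.34 − 1/13.7 = 0.063247.
t = 0.94578 / 0.063247 ≈ 14.954 hours.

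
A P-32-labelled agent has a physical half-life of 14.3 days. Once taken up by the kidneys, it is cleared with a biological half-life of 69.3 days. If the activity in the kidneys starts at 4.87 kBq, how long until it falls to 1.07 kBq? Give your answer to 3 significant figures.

25.9 days

1/t_eff = 1/t_phys + 1/t_biol = 1/14.3 + 1/69.3 = 0.08436 per day.
t_eff = 14.3 × 69.3 / (14.3 + 69.3) ≈ 11.854 days.
n = log₂(4.87/1.07) ≈ 2.1863; t = 2.1863 × 11.854 ≈ 25.916 days.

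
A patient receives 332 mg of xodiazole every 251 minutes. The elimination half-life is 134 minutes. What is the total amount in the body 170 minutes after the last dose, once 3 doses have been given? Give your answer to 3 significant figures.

The 3 doses were given 672, 421, 170 minutes ago.
Total = 332·(1/2)^(672/134) + 332·(1/2)^(421/134) + 332·(1/2)^(170/134)
      = 10.268 + 37.615 + 137.8 ≈ 185.68 mg.

186 mg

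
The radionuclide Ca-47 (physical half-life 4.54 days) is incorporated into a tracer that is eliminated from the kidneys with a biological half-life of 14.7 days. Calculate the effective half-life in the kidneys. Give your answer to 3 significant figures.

3.47 days

1/t_eff = 1/t_phys + 1/t_biol = 1/4.54 + 1/14.7 = 0.28829 per day.
t_eff = 4.54 × 14.7 / (4.54 + 14.7) ≈ 3.4687 days.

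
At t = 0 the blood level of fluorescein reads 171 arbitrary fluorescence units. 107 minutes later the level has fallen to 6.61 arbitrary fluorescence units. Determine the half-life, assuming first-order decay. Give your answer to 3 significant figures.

A/A₀ = 6.61/171 ≈ 0.038655.
n = log₂(25.87) ≈ 4.6932 half-lives elapsed in 107 minutes.
t½ = 107/4.6932 ≈ 22.799 minutes.

22.8 minutes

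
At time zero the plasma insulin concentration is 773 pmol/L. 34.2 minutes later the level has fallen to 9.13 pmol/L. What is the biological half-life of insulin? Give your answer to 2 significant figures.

A/A₀ = 9.13/773 ≈ 0.011811.
n = log₂(84.666) ≈ 6.4037 half-lives elapsed in 34.2 minutes.
t½ = 34.2/6.4037 ≈ 5.3407 minutes.

5.3 minutes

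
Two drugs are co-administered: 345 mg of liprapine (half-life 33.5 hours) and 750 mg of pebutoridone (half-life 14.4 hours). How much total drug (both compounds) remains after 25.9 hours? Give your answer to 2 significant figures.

liprapine: 345 × (1/2)^(25.9/33.5) = 345 × (1/2)^0.77313 ≈ 201.87 mg.
pebutoridone: 750 × (1/2)^(25.9/14.4) = 750 × (1/2)^1.7986 ≈ 215.59 mg.
Total = 201.87 + 215.59 ≈ 417.46 mg.

420 mg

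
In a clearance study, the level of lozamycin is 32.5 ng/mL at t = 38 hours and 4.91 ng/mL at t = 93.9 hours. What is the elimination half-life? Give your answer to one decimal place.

20.5 hours

Over Δt = 93.9 − 38 = 55.9 hours, the level fell by a factor of 32.5/4.91 ≈ 6.6191.
n = log₂(6.6191) ≈ 2.7266 half-lives, so t½ = 55.9/2.7266 ≈ 20.501 hours.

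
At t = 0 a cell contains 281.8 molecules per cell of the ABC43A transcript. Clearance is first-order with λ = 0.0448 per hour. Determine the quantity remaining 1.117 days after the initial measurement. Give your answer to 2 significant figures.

85 molecules per cell

t½ = ln 2 / λ = 0.69315 / 0.0448 ≈ 15.472 hours.
Convert the elapsed time: 1.117 days = 26.808 hours.
Number of half-lives: n = 26.808/15.472 ≈ 1.7327.
Remaining = 281.8 × (1/2)^1.7327 = 281.8 × 0.30089 ≈ 84.792 molecules per cell.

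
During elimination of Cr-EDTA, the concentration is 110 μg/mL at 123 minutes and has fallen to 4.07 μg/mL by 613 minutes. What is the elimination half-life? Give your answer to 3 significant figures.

Over Δt = 613 − 123 = 490 minutes, the level fell by a factor of 110/4.07 ≈ 27.027.
n = log₂(27.027) ≈ 4.7563 half-lives, so t½ = 490/4.7563 ≈ 103.02 minutes.

103 minutes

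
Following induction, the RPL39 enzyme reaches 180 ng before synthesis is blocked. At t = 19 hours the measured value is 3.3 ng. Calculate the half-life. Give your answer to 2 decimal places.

3.29 hours

A/A₀ = 3.3/180 ≈ 0.018333.
n = log₂(54.545) ≈ 5.7694 half-lives elapsed in 19 hours.
t½ = 19/5.7694 ≈ 3.2932 hours.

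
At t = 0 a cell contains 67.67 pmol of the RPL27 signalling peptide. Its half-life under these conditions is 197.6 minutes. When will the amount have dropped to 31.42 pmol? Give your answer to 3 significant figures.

219 minutes

Fraction remaining = 31.42/67.67 ≈ 0.46431.
n = log₂(67.67/31.42) = ln(2.1537)/ln 2 ≈ 1.1068 half-lives.
t = n × t½ = 1.1068 × 197.6 ≈ 218.71 minutes.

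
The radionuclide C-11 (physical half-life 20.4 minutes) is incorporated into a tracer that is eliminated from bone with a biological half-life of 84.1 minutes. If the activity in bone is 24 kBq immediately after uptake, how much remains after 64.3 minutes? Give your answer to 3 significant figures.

1/t_eff = 1/t_phys + 1/t_biol = 1/20.4 + 1/84.1 = 0.06091 per minute.
t_eff = 20.4 × 84.1 / (20.4 + 84.1) ≈ 16.418 minutes.
Remaining = 24 × (1/2)^(64.3/16.418) = 24 × (1/2)^3.9165 ≈ 1.5893 kBq.

1.59 kBq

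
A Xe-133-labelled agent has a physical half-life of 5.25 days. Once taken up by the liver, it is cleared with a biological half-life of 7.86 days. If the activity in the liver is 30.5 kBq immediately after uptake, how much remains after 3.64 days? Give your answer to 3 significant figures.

1/t_eff = 1/t_phys + 1/t_biol = 1/5.25 + 1/7.86 = 0.3177 per day.
t_eff = 5.25 × 7.86 / (5.25 + 7.86) ≈ 3.1476 days.
Remaining = 30.5 × (1/2)^(3.64/3.1476) = 30.5 × (1/2)^1.1564 ≈ 13.683 kBq.

13.7 kBq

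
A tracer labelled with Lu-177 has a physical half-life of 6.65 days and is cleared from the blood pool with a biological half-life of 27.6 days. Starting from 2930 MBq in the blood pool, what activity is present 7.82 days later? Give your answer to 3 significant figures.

1/t_eff = 1/t_phys + 1/t_biol = 1/6.65 + 1/27.6 = 0.18661 per day.
t_eff = 6.65 × 27.6 / (6.65 + 27.6) ≈ 5.3588 days.
Remaining = 2930 × (1/2)^(7.82/5.3588) = 2930 × (1/2)^1.4593 ≈ 1065.6 MBq.

1070 MBq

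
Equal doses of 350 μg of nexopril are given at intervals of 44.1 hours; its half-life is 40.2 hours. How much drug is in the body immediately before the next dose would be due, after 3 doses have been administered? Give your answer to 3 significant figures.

The 3 doses were given 132.3, 88.2, 44.1 hours ago.
Total = 350·(1/2)^(132.3/40.2) + 350·(1/2)^(88.2/40.2) + 350·(1/2)^(44.1/40.2)
      = 35.757 + 76.489 + 163.62 ≈ 275.87 μg.

276 μg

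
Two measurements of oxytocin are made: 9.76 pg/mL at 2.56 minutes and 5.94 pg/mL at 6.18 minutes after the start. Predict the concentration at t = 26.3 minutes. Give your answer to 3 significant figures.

0.376 pg/mL

Over Δt = 6.18 − 2.56 = 3.62 minutes, the level fell by a factor of 9.76/5.94 ≈ 1.6431.
n = log₂(1.6431) ≈ 0.71642 half-lives, so t½ = 3.62/0.71642 ≈ 5.0529 minutes.
From t = 6.18 to t = 26.3: 5.94 × (1/2)^((26.3−6.18)/5.0529) ≈ 0.37595 pg/mL.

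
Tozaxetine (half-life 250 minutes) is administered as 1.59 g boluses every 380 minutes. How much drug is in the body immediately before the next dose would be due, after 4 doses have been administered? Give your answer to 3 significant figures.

The 4 doses were given 1520, 1140, 760, 380 minutes ago.
Total = 1.59·(1/2)^(1520/250) + 1.59·(1/2)^(1140/250) + 1.59·(1/2)^(760/250) + 1.59·(1/2)^(380/250)
      = 0.023504 + 0.067406 + 0.19332 + 0.55441 ≈ 0.83864 g.

0.839 g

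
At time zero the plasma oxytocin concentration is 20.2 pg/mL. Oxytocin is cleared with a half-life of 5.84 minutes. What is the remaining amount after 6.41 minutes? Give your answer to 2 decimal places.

9.44 pg/mL

Number of half-lives: n = 6.41/5.84 ≈ 1.0976.
Remaining = 20.2 × (1/2)^1.0976 = 20.2 × 0.46729 ≈ 9.4393 pg/mL.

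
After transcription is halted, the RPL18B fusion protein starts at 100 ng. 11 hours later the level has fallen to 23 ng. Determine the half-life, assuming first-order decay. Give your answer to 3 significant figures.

A/A₀ = 23/100 ≈ 0.23.
n = log₂(4.3478) ≈ 2.1203 half-lives elapsed in 11 hours.
t½ = 11/2.1203 ≈ 5.188 hours.

5.19 hours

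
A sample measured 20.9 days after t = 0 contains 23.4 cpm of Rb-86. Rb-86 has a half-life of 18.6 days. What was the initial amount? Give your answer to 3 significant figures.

Number of half-lives elapsed: n = 20.9/18.6 ≈ 1.1237.
A₀ = A × 2^n = 23.4 × 2^1.1237 = 23.4 × 2.179 ≈ 50.988 cpm.

51.0 cpm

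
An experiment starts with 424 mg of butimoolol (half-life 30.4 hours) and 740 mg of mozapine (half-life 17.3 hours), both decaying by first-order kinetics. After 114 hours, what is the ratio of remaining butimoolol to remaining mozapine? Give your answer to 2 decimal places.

4.10

butimoolol: 424 × (1/2)^(114/30.4) = 424 × (1/2)^3.75 ≈ 31.514 mg.
mozapine: 740 × (1/2)^(114/17.3) = 740 × (1/2)^6.5896 ≈ 7.6836 mg.
Ratio ≈ 31.514 / 7.6836 ≈ 4.1015.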